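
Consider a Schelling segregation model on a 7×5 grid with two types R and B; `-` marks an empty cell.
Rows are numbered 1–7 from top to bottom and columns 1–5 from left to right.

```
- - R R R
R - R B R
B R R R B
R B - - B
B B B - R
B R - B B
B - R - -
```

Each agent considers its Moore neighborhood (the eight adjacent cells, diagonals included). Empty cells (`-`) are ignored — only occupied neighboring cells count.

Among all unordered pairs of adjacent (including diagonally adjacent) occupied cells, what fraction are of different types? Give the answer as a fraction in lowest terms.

27/55

Scan each occupied cell's neighbors to the right and below (and the two forward diagonals) so each pair is counted once.
Row 1: R(1,3)–R(1,4)= R(1,3)–R(2,3)= R(1,3)–B(2,4)≠ R(1,4)–R(1,5)= R(1,4)–B(2,4)≠ R(1,4)–R(2,5)= R(1,4)–R(2,3)= R(1,5)–R(2,5)= R(1,5)–B(2,4)≠  → 3/9 unlike.
Row 2: R(2,1)–B(3,1)≠ R(2,1)–R(3,2)= R(2,3)–B(2,4)≠ R(2,3)–R(3,3)= R(2,3)–R(3,4)= R(2,3)–R(3,2)= B(2,4)–R(2,5)≠ B(2,4)–R(3,4)≠ B(2,4)–B(3,5)= B(2,4)–R(3,3)≠ R(2,5)–B(3,5)≠ R(2,5)–R(3,4)=  → 6/12 unlike.
Row 3: B(3,1)–R(3,2)≠ B(3,1)–R(4,1)≠ B(3,1)–B(4,2)= R(3,2)–R(3,3)= R(3,2)–B(4,2)≠ R(3,2)–R(4,1)= R(3,3)–R(3,4)= R(3,3)–B(4,2)≠ R(3,4)–B(3,5)≠ R(3,4)–B(4,5)≠ B(3,5)–B(4,5)=  → 6/11 unlike.
Row 4: R(4,1)–B(4,2)≠ R(4,1)–B(5,1)≠ R(4,1)–B(5,2)≠ B(4,2)–B(5,2)= B(4,2)–B(5,3)= B(4,2)–B(5,1)= B(4,5)–R(5,5)≠  → 4/7 unlike.
Row 5: B(5,1)–B(5,2)= B(5,1)–B(6,1)= B(5,1)–R(6,2)≠ B(5,2)–B(5,3)= B(5,2)–R(6,2)≠ B(5,2)–B(6,1)= B(5,3)–B(6,4)= B(5,3)–R(6,2)≠ R(5,5)–B(6,5)≠ R(5,5)–B(6,4)≠  → 5/10 unlike.
Row 6: B(6,1)–R(6,2)≠ B(6,1)–B(7,1)= R(6,2)–R(7,3)= R(6,2)–B(7,1)≠ B(6,4)–B(6,5)= B(6,4)–R(7,3)≠  → 3/6 unlike.
Total adjacent occupied pairs: 55; unlike-type pairs: 27.
27/55 is already in lowest terms.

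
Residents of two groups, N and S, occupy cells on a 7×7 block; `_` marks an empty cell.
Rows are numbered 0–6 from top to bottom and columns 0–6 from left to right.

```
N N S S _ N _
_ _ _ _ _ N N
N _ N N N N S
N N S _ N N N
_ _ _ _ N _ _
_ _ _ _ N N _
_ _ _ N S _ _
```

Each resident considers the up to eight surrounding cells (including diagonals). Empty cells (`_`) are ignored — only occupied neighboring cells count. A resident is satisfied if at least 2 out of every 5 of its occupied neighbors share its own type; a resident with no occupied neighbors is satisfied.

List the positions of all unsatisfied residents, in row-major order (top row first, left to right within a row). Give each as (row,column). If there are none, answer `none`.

(2,6), (3,2), (6,4)

Row 0: (0,0)N 1/1 satisfied · (0,1)N 1/2 satisfied · (0,2)S 1/2 satisfied · (0,3)S 1/1 satisfied · (0,5)N 2/2 satisfied
Row 1: (1,5)N 4/5 satisfied · (1,6)N 3/4 satisfied
Row 2: (2,0)N 2/2 satisfied · (2,2)N 2/3 satisfied · (2,3)N 3/4 satisfied · (2,4)N 5/5 satisfied · (2,5)N 6/7 satisfied · (2,6)S 0/5 not
Row 3: (3,0)N 2/2 satisfied · (3,1)N 3/4 satisfied · (3,2)S 0/3 not · (3,4)N 5/5 satisfied · (3,5)N 5/6 satisfied · (3,6)N 2/3 satisfied
Row 4: (4,4)N 4/4 satisfied
Row 5: (5,4)N 3/4 satisfied · (5,5)N 2/3 satisfied
Row 6: (6,3)N 1/2 satisfied · (6,4)S 0/3 not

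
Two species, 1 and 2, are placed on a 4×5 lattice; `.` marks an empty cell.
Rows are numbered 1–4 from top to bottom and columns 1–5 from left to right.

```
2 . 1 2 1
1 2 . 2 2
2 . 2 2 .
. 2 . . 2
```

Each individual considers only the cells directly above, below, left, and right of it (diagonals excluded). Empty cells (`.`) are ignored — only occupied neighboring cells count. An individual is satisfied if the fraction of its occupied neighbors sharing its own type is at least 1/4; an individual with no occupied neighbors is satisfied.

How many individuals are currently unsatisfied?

Row 1: (1,1)2 0/1 unhappy · (1,3)1 0/1 unhappy · (1,4)2 1/3 ok · (1,5)1 0/2 unhappy
Row 2: (2,1)1 0/3 unhappy · (2,2)2 0/1 unhappy · (2,4)2 3/3 ok · (2,5)2 1/2 ok
Row 3: (3,1)2 0/1 unhappy · (3,3)2 1/1 ok · (3,4)2 2/2 ok
Row 4: (4,2)2 0/0 ok · (4,5)2 0/0 ok
Unsatisfied: (1,1), (1,3), (1,5), (2,1), (2,2), (3,1) — 6 in total.

6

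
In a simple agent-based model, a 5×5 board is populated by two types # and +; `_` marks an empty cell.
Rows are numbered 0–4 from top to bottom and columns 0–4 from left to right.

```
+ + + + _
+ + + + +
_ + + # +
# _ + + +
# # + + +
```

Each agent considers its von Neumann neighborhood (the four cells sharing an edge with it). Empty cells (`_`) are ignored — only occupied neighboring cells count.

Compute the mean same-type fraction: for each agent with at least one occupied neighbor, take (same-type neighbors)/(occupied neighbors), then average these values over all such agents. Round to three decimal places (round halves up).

Row 0: (0,0)+ 2/2 · (0,1)+ 3/3 · (0,2)+ 3/3 · (0,3)+ 2/2
Row 1: (1,0)+ 2/2 · (1,1)+ 4/4 · (1,2)+ 4/4 · (1,3)+ 3/4 · (1,4)+ 2/2
Row 2: (2,1)+ 2/2 · (2,2)+ 3/4 · (2,3)# 0/4 · (2,4)+ 2/3
Row 3: (3,0)# 1/1 · (3,2)+ 3/3 · (3,3)+ 3/4 · (3,4)+ 3/3
Row 4: (4,0)# 2/2 · (4,1)# 1/2 · (4,2)+ 2/3 · (4,3)+ 3/3 · (4,4)+ 2/2
Sum over 22 agents: 2/2 + 3/3 + 3/3 + 2/2 + 2/2 + 4/4 + 4/4 + 3/4 + 2/2 + 2/2 + 3/4 + 0/4 + 2/3 + 1/1 + 3/3 + 3/4 + 3/3 + 2/2 + 1/2 + 2/3 + 3/3 + 2/2 = 229/12; mean = 229/12 ÷ 22 = 229/264 = 0.867424… → 0.867.

0.867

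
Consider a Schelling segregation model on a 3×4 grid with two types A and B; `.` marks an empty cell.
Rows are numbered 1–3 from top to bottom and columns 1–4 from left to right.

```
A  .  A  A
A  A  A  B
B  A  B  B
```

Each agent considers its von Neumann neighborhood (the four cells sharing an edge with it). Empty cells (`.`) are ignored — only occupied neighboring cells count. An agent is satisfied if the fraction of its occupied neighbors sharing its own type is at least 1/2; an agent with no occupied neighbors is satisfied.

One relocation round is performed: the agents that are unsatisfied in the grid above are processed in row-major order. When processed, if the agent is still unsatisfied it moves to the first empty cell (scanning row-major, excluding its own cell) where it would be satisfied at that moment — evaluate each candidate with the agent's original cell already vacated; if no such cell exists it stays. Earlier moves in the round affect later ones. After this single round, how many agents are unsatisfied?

Initially unsatisfied (in order): (2,4), (3,1), (3,2), (3,3).
  (2,4): no empty cell satisfies it; stays.
  (3,1): no empty cell satisfies it; stays.
  (3,2) → (1,2).
  (3,3): now satisfied by earlier moves; stays.
Resulting grid:
A A A A
A A A B
B . B B
Unsatisfied now: (2,4), (3,1).

2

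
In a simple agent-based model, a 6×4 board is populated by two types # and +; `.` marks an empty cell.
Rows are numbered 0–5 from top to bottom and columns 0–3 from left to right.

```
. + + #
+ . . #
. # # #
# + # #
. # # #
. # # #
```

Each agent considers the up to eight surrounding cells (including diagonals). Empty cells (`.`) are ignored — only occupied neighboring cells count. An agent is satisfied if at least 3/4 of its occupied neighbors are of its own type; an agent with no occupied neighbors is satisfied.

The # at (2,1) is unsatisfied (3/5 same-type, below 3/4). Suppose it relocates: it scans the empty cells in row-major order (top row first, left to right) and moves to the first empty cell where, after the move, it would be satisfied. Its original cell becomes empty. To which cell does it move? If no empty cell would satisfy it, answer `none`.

Vacating (2,1). Empty cells in order:
  (0,0): 0/2 same-type → still unsatisfied.
  (1,1): 1/4 same-type → still unsatisfied.
  (1,2): 4/6 same-type → still unsatisfied.
  (2,0): 1/3 same-type → still unsatisfied.
  (4,0): 3/4 same-type → satisfied — stop here.

(4,0)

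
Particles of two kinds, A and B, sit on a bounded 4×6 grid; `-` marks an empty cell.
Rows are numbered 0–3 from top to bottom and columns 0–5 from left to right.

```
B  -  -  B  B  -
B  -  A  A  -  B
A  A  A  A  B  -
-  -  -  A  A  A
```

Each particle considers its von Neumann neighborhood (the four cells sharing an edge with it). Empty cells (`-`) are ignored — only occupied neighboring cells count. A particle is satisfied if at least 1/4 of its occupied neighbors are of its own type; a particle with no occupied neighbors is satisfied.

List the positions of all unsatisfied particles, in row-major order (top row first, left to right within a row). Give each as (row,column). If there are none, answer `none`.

(2,4)

Row 0: (0,0)B 1/1 ok · (0,3)B 1/2 ok · (0,4)B 1/1 ok
Row 1: (1,0)B 1/2 ok · (1,2)A 2/2 ok · (1,3)A 2/3 ok · (1,5)B 0/0 ok
Row 2: (2,0)A 1/2 ok · (2,1)A 2/2 ok · (2,2)A 3/3 ok · (2,3)A 3/4 ok · (2,4)B 0/2 unhappy
Row 3: (3,3)A 2/2 ok · (3,4)A 2/3 ok · (3,5)A 1/1 ok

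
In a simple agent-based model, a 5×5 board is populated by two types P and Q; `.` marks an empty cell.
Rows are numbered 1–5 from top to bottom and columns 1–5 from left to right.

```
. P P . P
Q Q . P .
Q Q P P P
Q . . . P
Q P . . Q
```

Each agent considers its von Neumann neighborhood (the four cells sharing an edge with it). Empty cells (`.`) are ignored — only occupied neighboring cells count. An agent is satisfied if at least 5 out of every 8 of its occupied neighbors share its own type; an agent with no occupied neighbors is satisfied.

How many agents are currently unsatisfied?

Row 1: (1,2)P 1/2 not · (1,3)P 1/1 satisfied · (1,5)P 0/0 satisfied
Row 2: (2,1)Q 2/2 satisfied · (2,2)Q 2/3 satisfied · (2,4)P 1/1 satisfied
Row 3: (3,1)Q 3/3 satisfied · (3,2)Q 2/3 satisfied · (3,3)P 1/2 not · (3,4)P 3/3 satisfied · (3,5)P 2/2 satisfied
Row 4: (4,1)Q 2/2 satisfied · (4,5)P 1/2 not
Row 5: (5,1)Q 1/2 not · (5,2)P 0/1 not · (5,5)Q 0/1 not
Unsatisfied: (1,2), (3,3), (4,5), (5,1), (5,2), (5,5) — 6 in total.

6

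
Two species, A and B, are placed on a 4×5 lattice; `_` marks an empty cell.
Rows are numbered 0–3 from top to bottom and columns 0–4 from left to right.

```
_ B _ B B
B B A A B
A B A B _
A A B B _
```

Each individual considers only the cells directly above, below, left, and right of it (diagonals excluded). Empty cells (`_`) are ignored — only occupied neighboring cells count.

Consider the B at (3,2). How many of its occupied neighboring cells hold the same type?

1

Occupied neighbors of (3,2): (2,2)=A, (3,1)=A, (3,3)=B.
Same type (B): 1 of 3.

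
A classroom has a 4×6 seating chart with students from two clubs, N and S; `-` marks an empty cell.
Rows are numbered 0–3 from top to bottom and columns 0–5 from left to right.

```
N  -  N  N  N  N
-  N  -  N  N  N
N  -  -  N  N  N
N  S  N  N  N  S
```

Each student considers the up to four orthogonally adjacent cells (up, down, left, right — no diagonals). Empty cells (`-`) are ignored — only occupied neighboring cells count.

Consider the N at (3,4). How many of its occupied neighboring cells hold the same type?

Occupied neighbors of (3,4): (2,4)=N, (3,3)=N, (3,5)=S.
Same type (N): 2 of 3.

2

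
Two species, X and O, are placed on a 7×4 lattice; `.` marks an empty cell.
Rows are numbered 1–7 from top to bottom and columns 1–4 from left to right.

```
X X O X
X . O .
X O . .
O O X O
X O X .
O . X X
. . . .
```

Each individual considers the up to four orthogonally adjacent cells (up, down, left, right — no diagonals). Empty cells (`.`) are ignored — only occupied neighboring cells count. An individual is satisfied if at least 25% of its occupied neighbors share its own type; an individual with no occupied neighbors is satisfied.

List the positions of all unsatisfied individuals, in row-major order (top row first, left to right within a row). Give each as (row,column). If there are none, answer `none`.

(1,4), (4,4), (5,1), (6,1)

Row 1: (1,1)X 2/2 ✓ · (1,2)X 1/2 ✓ · (1,3)O 1/3 ✓ · (1,4)X 0/1 ✗
Row 2: (2,1)X 2/2 ✓ · (2,3)O 1/1 ✓
Row 3: (3,1)X 1/3 ✓ · (3,2)O 1/2 ✓
Row 4: (4,1)O 1/3 ✓ · (4,2)O 3/4 ✓ · (4,3)X 1/3 ✓ · (4,4)O 0/1 ✗
Row 5: (5,1)X 0/3 ✗ · (5,2)O 1/3 ✓ · (5,3)X 2/3 ✓
Row 6: (6,1)O 0/1 ✗ · (6,3)X 2/2 ✓ · (6,4)X 1/1 ✓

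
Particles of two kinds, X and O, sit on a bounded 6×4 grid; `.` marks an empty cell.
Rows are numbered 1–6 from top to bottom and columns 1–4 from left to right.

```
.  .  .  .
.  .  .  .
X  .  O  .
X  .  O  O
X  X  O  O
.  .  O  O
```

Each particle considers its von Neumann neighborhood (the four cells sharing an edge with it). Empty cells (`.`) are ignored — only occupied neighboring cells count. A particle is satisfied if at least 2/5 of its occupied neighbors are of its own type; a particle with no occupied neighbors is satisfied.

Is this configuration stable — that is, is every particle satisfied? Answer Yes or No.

(3,1)X 1/1 satisfied
(3,3)O 1/1 satisfied
(4,1)X 2/2 satisfied
(4,3)O 3/3 satisfied
(4,4)O 2/2 satisfied
(5,1)X 2/2 satisfied
(5,2)X 1/2 satisfied
(5,3)O 3/4 satisfied
(5,4)O 3/3 satisfied
(6,3)O 2/2 satisfied
(6,4)O 2/2 satisfied
All meet the threshold, so the configuration is stable.

Yes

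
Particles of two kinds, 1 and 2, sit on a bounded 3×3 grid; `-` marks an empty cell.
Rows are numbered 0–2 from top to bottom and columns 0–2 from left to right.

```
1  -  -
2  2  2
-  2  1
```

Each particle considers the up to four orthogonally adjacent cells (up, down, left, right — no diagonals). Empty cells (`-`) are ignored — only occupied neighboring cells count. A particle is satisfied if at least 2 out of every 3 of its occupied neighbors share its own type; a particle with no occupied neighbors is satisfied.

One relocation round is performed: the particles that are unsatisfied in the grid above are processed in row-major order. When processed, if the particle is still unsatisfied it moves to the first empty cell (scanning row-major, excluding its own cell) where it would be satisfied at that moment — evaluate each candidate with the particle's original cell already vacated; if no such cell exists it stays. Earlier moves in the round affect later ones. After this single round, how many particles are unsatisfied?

1

Initially unsatisfied (in order): (0,0), (1,0), (1,2), (2,1), (2,2).
  (0,0): no empty cell satisfies it; stays.
  (1,0) → (0,2).
  (1,2): now satisfied by earlier moves; stays.
  (2,1) → (0,1).
  (2,2) → (2,0).
Resulting grid:
1 2 2
- 2 2
1 - -
Unsatisfied now: (0,0).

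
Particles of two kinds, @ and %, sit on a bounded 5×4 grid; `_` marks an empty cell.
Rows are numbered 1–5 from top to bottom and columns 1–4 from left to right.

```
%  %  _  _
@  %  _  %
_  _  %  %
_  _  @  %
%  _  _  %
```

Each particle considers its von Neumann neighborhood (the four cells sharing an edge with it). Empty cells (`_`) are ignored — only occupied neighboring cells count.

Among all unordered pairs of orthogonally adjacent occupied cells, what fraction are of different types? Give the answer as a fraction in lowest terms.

Scan each occupied cell's neighbors to the right and below so each pair is counted once.
Row 1: %(1,1)–%(1,2)= %(1,1)–@(2,1)≠ %(1,2)–%(2,2)=  → 1/3 unlike.
Row 2: @(2,1)–%(2,2)≠ %(2,4)–%(3,4)=  → 1/2 unlike.
Row 3: %(3,3)–%(3,4)= %(3,3)–@(4,3)≠ %(3,4)–%(4,4)=  → 1/3 unlike.
Row 4: @(4,3)–%(4,4)≠ %(4,4)–%(5,4)=  → 1/2 unlike.
Total adjacent occupied pairs: 10; unlike-type pairs: 4.
4/10 reduces to 2/5.

2/5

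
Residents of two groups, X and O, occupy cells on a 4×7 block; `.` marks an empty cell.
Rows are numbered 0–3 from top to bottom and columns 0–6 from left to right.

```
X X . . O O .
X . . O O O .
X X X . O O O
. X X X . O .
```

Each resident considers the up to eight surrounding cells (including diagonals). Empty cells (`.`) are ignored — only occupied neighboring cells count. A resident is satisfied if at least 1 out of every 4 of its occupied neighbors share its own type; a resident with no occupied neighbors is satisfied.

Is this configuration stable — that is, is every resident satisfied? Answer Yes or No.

Yes

(0,0)X 2/2 satisfied
(0,1)X 2/2 satisfied
(0,4)O 4/4 satisfied
(0,5)O 3/3 satisfied
(1,0)X 4/4 satisfied
(1,3)O 3/4 satisfied
(1,4)O 6/6 satisfied
(1,5)O 6/6 satisfied
(2,0)X 3/3 satisfied
(2,1)X 5/5 satisfied
(2,2)X 4/5 satisfied
(2,4)O 5/6 satisfied
(2,5)O 5/5 satisfied
(2,6)O 3/3 satisfied
(3,1)X 4/4 satisfied
(3,2)X 4/4 satisfied
(3,3)X 2/3 satisfied
(3,5)O 3/3 satisfied
All meet the threshold, so the configuration is stable.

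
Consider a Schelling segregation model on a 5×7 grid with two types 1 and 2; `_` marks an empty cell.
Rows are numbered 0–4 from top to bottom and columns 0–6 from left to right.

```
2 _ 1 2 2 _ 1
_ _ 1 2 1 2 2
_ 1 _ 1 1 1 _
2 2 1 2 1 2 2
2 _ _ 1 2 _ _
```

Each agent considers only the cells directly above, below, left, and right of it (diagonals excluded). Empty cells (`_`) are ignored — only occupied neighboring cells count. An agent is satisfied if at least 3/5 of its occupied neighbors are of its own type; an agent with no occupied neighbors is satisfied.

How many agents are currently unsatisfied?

(0,0)2 0/0 ✓
(0,2)1 1/2 ✗
(0,3)2 2/3 ✓
(0,4)2 1/2 ✗
(0,6)1 0/1 ✗
(1,2)1 1/2 ✗
(1,3)2 1/4 ✗
(1,4)1 1/4 ✗
(1,5)2 1/3 ✗
(1,6)2 1/2 ✗
(2,1)1 0/1 ✗
(2,3)1 1/3 ✗
(2,4)1 4/4 ✓
(2,5)1 1/3 ✗
(3,0)2 2/2 ✓
(3,1)2 1/3 ✗
(3,2)1 0/2 ✗
(3,3)2 0/4 ✗
(3,4)1 1/4 ✗
(3,5)2 1/3 ✗
(3,6)2 1/1 ✓
(4,0)2 1/1 ✓
(4,3)1 0/2 ✗
(4,4)2 0/2 ✗
Unsatisfied: (0,2), (0,4), (0,6), (1,2), (1,3), (1,4), (1,5), (1,6), (2,1), (2,3), (2,5), (3,1), (3,2), (3,3), (3,4), (3,5), (4,3), (4,4) — 18 in total.

18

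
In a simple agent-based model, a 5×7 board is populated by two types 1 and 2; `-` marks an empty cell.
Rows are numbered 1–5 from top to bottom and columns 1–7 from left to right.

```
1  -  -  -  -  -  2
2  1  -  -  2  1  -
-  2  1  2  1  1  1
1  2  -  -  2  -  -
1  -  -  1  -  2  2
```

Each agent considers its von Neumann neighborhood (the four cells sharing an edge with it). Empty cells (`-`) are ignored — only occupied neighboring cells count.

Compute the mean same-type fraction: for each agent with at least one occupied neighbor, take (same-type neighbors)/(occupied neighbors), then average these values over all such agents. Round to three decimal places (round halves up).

0.417

Row 1: (1,1)1 0/1 · (1,7)2 — no occupied neighbors
Row 2: (2,1)2 0/2 · (2,2)1 0/2 · (2,5)2 0/2 · (2,6)1 1/2
Row 3: (3,2)2 1/3 · (3,3)1 0/2 · (3,4)2 0/2 · (3,5)1 1/4 · (3,6)1 3/3 · (3,7)1 1/1
Row 4: (4,1)1 1/2 · (4,2)2 1/2 · (4,5)2 0/1
Row 5: (5,1)1 1/1 · (5,4)1 — no occupied neighbors · (5,6)2 1/1 · (5,7)2 1/1
Sum over 17 agents: 0/1 + 0/2 + 0/2 + 0/2 + 1/2 + 1/3 + 0/2 + 0/2 + 1/4 + 3/3 + 1/1 + 1/2 + 1/2 + 0/1 + 1/1 + 1/1 + 1/1 = 85/12; mean = 85/12 ÷ 17 = 5/12 = 0.416666… → 0.417.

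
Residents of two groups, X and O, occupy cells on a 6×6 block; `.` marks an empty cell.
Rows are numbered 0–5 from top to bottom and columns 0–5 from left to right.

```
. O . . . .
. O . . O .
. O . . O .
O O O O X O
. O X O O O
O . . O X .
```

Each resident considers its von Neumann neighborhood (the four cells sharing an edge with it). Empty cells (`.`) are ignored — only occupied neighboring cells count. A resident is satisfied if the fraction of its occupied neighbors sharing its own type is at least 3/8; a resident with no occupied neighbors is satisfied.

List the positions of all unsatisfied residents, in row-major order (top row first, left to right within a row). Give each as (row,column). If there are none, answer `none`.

(3,4), (4,2), (5,4)

(0,1)O 1/1 ✓
(1,1)O 2/2 ✓
(1,4)O 1/1 ✓
(2,1)O 2/2 ✓
(2,4)O 1/2 ✓
(3,0)O 1/1 ✓
(3,1)O 4/4 ✓
(3,2)O 2/3 ✓
(3,3)O 2/3 ✓
(3,4)X 0/4 ✗
(3,5)O 1/2 ✓
(4,1)O 1/2 ✓
(4,2)X 0/3 ✗
(4,3)O 3/4 ✓
(4,4)O 2/4 ✓
(4,5)O 2/2 ✓
(5,0)O 0/0 ✓
(5,3)O 1/2 ✓
(5,4)X 0/2 ✗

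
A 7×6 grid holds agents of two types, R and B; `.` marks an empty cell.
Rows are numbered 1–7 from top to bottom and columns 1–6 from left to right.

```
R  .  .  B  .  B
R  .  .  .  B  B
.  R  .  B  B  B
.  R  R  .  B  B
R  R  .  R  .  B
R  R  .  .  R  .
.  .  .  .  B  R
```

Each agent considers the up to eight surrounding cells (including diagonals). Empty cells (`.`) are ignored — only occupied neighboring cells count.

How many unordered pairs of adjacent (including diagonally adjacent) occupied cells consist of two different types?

Scan each occupied cell's neighbors to the right and below (and the two forward diagonals) so each pair is counted once.
Row 1: R(1,1)–R(2,1)= B(1,4)–B(2,5)= B(1,6)–B(2,6)= B(1,6)–B(2,5)=  → 0/4 unlike.
Row 2: R(2,1)–R(3,2)= B(2,5)–B(2,6)= B(2,5)–B(3,5)= B(2,5)–B(3,6)= B(2,5)–B(3,4)= B(2,6)–B(3,6)= B(2,6)–B(3,5)=  → 0/7 unlike.
Row 3: R(3,2)–R(4,2)= R(3,2)–R(4,3)= B(3,4)–B(3,5)= B(3,4)–B(4,5)= B(3,4)–R(4,3)≠ B(3,5)–B(3,6)= B(3,5)–B(4,5)= B(3,5)–B(4,6)= B(3,6)–B(4,6)= B(3,6)–B(4,5)=  → 1/10 unlike.
Row 4: R(4,2)–R(4,3)= R(4,2)–R(5,2)= R(4,2)–R(5,1)= R(4,3)–R(5,4)= R(4,3)–R(5,2)= B(4,5)–B(4,6)= B(4,5)–B(5,6)= B(4,5)–R(5,4)≠ B(4,6)–B(5,6)=  → 1/9 unlike.
Row 5: R(5,1)–R(5,2)= R(5,1)–R(6,1)= R(5,1)–R(6,2)= R(5,2)–R(6,2)= R(5,2)–R(6,1)= R(5,4)–R(6,5)= B(5,6)–R(6,5)≠  → 1/7 unlike.
Row 6: R(6,1)–R(6,2)= R(6,5)–B(7,5)≠ R(6,5)–R(7,6)=  → 1/3 unlike.
Row 7: B(7,5)–R(7,6)≠  → 1/1 unlike.
Total adjacent occupied pairs: 41; unlike-type pairs: 5.

5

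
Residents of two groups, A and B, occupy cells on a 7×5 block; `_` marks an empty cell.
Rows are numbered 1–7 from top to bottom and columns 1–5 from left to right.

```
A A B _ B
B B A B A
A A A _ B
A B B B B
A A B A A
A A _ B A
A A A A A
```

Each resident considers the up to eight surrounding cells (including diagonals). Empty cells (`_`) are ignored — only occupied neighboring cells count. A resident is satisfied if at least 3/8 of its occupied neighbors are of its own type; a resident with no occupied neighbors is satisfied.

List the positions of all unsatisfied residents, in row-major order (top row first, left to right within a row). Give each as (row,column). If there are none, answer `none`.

(1,1), (2,1), (2,2), (2,5), (3,3), (4,2), (5,4), (6,4)

(1,1)A 1/3 unhappy
(1,2)A 2/5 ok
(1,3)B 2/4 ok
(1,5)B 1/2 ok
(2,1)B 1/5 unhappy
(2,2)B 2/8 unhappy
(2,3)A 3/6 ok
(2,4)B 3/6 ok
(2,5)A 0/3 unhappy
(3,1)A 2/5 ok
(3,2)A 4/8 ok
(3,3)A 2/7 unhappy
(3,5)B 3/4 ok
(4,1)A 4/5 ok
(4,2)B 2/8 unhappy
(4,3)B 3/7 ok
(4,4)B 4/7 ok
(4,5)B 2/4 ok
(5,1)A 4/5 ok
(5,2)A 4/7 ok
(5,3)B 4/7 ok
(5,4)A 2/7 unhappy
(5,5)A 2/5 ok
(6,1)A 5/5 ok
(6,2)A 6/7 ok
(6,4)B 1/7 unhappy
(6,5)A 4/5 ok
(7,1)A 3/3 ok
(7,2)A 4/4 ok
(7,3)A 3/4 ok
(7,4)A 3/4 ok
(7,5)A 2/3 ok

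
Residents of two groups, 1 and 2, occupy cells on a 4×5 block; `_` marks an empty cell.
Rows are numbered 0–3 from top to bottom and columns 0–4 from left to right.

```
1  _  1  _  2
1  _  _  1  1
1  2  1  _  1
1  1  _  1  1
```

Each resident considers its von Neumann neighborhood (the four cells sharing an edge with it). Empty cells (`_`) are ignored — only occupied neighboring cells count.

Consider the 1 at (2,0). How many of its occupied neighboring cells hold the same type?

Occupied neighbors of (2,0): (1,0)=1, (3,0)=1, (2,1)=2.
Same type (1): 2 of 3.

2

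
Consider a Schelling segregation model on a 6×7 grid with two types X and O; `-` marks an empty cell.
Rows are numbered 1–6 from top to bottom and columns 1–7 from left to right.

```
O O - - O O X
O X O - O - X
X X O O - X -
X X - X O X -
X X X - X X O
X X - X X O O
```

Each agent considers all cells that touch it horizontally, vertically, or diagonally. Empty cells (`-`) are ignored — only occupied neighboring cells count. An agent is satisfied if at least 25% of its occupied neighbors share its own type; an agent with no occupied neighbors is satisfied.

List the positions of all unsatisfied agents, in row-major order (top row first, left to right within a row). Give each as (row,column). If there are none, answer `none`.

Row 1: (1,1)O 2/3 satisfied · (1,2)O 3/4 satisfied · (1,5)O 2/2 satisfied · (1,6)O 2/4 satisfied · (1,7)X 1/2 satisfied
Row 2: (2,1)O 2/5 satisfied · (2,2)X 2/7 satisfied · (2,3)O 3/5 satisfied · (2,5)O 3/4 satisfied · (2,7)X 2/3 satisfied
Row 3: (3,1)X 4/5 satisfied · (3,2)X 4/7 satisfied · (3,3)O 2/6 satisfied · (3,4)O 4/5 satisfied · (3,6)X 2/4 satisfied
Row 4: (4,1)X 5/5 satisfied · (4,2)X 6/7 satisfied · (4,4)X 2/5 satisfied · (4,5)O 1/6 not · (4,6)X 3/5 satisfied
Row 5: (5,1)X 5/5 satisfied · (5,2)X 6/6 satisfied · (5,3)X 5/5 satisfied · (5,5)X 5/7 satisfied · (5,6)X 3/7 satisfied · (5,7)O 2/4 satisfied
Row 6: (6,1)X 3/3 satisfied · (6,2)X 4/4 satisfied · (6,4)X 3/3 satisfied · (6,5)X 3/4 satisfied · (6,6)O 2/5 satisfied · (6,7)O 2/3 satisfied

(4,5)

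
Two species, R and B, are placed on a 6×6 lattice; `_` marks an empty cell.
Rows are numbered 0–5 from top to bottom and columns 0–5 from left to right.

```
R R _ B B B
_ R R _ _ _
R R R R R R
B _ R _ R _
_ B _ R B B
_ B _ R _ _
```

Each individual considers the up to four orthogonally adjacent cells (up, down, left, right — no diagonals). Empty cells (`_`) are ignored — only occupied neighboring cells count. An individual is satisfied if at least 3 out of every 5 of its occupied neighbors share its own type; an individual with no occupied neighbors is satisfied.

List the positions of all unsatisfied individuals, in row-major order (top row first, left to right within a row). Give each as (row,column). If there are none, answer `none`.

(0,0)R 1/1 ok
(0,1)R 2/2 ok
(0,3)B 1/1 ok
(0,4)B 2/2 ok
(0,5)B 1/1 ok
(1,1)R 3/3 ok
(1,2)R 2/2 ok
(2,0)R 1/2 unhappy
(2,1)R 3/3 ok
(2,2)R 4/4 ok
(2,3)R 2/2 ok
(2,4)R 3/3 ok
(2,5)R 1/1 ok
(3,0)B 0/1 unhappy
(3,2)R 1/1 ok
(3,4)R 1/2 unhappy
(4,1)B 1/1 ok
(4,3)R 1/2 unhappy
(4,4)B 1/3 unhappy
(4,5)B 1/1 ok
(5,1)B 1/1 ok
(5,3)R 1/1 ok

(2,0), (3,0), (3,4), (4,3), (4,4)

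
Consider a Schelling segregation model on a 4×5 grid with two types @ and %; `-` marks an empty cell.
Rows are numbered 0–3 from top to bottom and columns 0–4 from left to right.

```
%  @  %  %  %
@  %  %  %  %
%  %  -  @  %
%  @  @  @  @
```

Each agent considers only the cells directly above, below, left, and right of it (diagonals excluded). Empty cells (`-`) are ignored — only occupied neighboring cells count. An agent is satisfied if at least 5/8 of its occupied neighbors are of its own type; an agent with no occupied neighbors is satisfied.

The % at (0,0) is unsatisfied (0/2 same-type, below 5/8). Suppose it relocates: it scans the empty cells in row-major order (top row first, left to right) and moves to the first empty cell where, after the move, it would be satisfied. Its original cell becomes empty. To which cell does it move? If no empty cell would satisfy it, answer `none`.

none

Vacating (0,0). Empty cells in order:
  (2,2): 2/4 same-type → still unsatisfied.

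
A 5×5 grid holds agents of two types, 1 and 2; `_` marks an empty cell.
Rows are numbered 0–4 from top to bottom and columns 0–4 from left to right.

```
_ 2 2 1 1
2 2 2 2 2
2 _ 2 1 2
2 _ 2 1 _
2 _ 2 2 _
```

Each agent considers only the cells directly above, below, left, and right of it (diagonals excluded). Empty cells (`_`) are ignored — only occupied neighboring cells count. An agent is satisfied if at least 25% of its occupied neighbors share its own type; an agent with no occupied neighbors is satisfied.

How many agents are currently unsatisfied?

0

(0,1)2 2/2 ✓
(0,2)2 2/3 ✓
(0,3)1 1/3 ✓
(0,4)1 1/2 ✓
(1,0)2 2/2 ✓
(1,1)2 3/3 ✓
(1,2)2 4/4 ✓
(1,3)2 2/4 ✓
(1,4)2 2/3 ✓
(2,0)2 2/2 ✓
(2,2)2 2/3 ✓
(2,3)1 1/4 ✓
(2,4)2 1/2 ✓
(3,0)2 2/2 ✓
(3,2)2 2/3 ✓
(3,3)1 1/3 ✓
(4,0)2 1/1 ✓
(4,2)2 2/2 ✓
(4,3)2 1/2 ✓
Every one meets the threshold.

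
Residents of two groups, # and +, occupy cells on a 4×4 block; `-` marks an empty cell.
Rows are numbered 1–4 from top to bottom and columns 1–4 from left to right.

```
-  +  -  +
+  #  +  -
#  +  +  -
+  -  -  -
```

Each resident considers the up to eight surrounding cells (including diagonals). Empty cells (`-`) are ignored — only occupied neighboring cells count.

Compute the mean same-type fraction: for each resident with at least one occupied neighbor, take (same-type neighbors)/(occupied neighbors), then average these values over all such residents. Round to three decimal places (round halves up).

(1,2)+ 2/3
(1,4)+ 1/1
(2,1)+ 2/4
(2,2)# 1/6
(2,3)+ 4/5
(3,1)# 1/4
(3,2)+ 4/6
(3,3)+ 2/3
(4,1)+ 1/2
Sum over 9 residents: 2/3 + 1/1 + 2/4 + 1/6 + 4/5 + 1/4 + 4/6 + 2/3 + 1/2 = 313/60; mean = 313/60 ÷ 9 = 313/540 = 0.579629… → 0.580.

0.580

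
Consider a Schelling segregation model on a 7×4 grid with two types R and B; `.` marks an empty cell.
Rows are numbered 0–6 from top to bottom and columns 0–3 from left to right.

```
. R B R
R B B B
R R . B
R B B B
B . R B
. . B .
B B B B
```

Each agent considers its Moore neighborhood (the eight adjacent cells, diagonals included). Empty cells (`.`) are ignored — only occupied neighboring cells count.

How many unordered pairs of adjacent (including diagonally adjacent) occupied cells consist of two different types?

Scan each occupied cell's neighbors to the right and below (and the two forward diagonals) so each pair is counted once.
From row 0: 6 unlike of 10 pairs (running 6/10).
From row 1: 4 unlike of 10 pairs (running 10/20).
From row 2: 3 unlike of 8 pairs (running 13/28).
From row 3: 5 unlike of 10 pairs (running 18/38).
From row 4: 2 unlike of 3 pairs (running 20/41).
From row 5: 0 unlike of 3 pairs (running 20/44).
From row 6: 0 unlike of 3 pairs (running 20/47).
Total adjacent occupied pairs: 47; unlike-type pairs: 20.

20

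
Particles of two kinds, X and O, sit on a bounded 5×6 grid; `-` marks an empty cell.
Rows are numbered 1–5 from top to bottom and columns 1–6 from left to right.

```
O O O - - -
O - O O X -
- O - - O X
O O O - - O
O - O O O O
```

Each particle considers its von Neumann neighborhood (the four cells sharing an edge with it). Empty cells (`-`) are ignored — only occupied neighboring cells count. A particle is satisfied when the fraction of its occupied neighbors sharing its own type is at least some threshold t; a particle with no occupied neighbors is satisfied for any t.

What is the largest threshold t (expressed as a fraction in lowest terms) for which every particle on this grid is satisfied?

0/1

Row 1: (1,1)O 2/2 · (1,2)O 2/2 · (1,3)O 2/2
Row 2: (2,1)O 1/1 · (2,3)O 2/2 · (2,4)O 1/2 · (2,5)X 0/2
Row 3: (3,2)O 1/1 · (3,5)O 0/2 · (3,6)X 0/2
Row 4: (4,1)O 2/2 · (4,2)O 3/3 · (4,3)O 2/2 · (4,6)O 1/2
Row 5: (5,1)O 1/1 · (5,3)O 2/2 · (5,4)O 2/2 · (5,5)O 2/2 · (5,6)O 2/2
The smallest same-type fraction is 0/2 at (2,5), which reduces to 0/1. Any threshold above that leaves this particle unsatisfied.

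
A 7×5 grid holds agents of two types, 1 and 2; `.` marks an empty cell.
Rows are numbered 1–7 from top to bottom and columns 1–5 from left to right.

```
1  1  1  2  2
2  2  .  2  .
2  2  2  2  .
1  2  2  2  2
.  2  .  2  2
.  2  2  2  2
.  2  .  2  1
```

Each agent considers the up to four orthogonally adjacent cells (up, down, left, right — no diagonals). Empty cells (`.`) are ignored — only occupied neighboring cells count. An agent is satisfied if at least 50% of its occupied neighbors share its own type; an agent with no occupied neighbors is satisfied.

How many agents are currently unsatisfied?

2

Row 1: (1,1)1 1/2 ok · (1,2)1 2/3 ok · (1,3)1 1/2 ok · (1,4)2 2/3 ok · (1,5)2 1/1 ok
Row 2: (2,1)2 2/3 ok · (2,2)2 2/3 ok · (2,4)2 2/2 ok
Row 3: (3,1)2 2/3 ok · (3,2)2 4/4 ok · (3,3)2 3/3 ok · (3,4)2 3/3 ok
Row 4: (4,1)1 0/2 unhappy · (4,2)2 3/4 ok · (4,3)2 3/3 ok · (4,4)2 4/4 ok · (4,5)2 2/2 ok
Row 5: (5,2)2 2/2 ok · (5,4)2 3/3 ok · (5,5)2 3/3 ok
Row 6: (6,2)2 3/3 ok · (6,3)2 2/2 ok · (6,4)2 4/4 ok · (6,5)2 2/3 ok
Row 7: (7,2)2 1/1 ok · (7,4)2 1/2 ok · (7,5)1 0/2 unhappy
Unsatisfied: (4,1), (7,5) — 2 in total.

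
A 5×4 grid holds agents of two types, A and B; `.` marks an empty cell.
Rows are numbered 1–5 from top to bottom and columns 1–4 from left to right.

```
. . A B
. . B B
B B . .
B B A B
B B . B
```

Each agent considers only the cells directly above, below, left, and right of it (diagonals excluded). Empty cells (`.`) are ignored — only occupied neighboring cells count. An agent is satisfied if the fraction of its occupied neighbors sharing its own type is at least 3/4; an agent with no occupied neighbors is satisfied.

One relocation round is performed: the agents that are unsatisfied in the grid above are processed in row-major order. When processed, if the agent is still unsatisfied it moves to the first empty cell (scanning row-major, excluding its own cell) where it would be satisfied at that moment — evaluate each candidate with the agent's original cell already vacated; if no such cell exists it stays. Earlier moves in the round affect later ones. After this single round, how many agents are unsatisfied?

Initially unsatisfied (in order): (1,3), (1,4), (2,3), (4,3), (4,4).
  (1,3) → (1,1).
  (1,4): now satisfied by earlier moves; stays.
  (2,3): now satisfied by earlier moves; stays.
  (4,3) → (1,2).
  (4,4): now satisfied by earlier moves; stays.
Resulting grid:
A A . B
. . B B
B B . .
B B . B
B B . B
All satisfied now.

0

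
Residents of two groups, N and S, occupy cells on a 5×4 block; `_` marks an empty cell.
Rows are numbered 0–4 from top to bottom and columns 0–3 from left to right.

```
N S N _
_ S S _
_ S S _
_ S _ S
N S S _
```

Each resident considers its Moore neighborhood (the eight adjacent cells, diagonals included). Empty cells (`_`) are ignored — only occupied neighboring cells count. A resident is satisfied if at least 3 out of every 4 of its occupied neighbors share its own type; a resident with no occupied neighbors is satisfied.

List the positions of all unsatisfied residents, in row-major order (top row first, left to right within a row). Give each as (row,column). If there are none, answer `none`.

(0,0), (0,1), (0,2), (1,1), (4,0), (4,1)

(0,0)N 0/2 unhappy
(0,1)S 2/4 unhappy
(0,2)N 0/3 unhappy
(1,1)S 4/6 unhappy
(1,2)S 4/5 ok
(2,1)S 4/4 ok
(2,2)S 5/5 ok
(3,1)S 4/5 ok
(3,3)S 2/2 ok
(4,0)N 0/2 unhappy
(4,1)S 2/3 unhappy
(4,2)S 3/3 ok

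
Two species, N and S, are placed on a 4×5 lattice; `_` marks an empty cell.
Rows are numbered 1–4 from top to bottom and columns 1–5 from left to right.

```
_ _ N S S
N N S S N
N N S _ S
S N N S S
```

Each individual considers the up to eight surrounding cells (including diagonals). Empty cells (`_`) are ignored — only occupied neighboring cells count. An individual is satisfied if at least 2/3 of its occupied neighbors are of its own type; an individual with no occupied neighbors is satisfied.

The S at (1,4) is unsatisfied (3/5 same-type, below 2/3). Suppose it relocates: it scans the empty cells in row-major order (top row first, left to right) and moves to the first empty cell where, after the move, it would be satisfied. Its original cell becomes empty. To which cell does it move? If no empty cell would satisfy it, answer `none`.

Vacating (1,4). Empty cells in order:
  (1,1): 0/2 same-type → still unsatisfied.
  (1,2): 1/4 same-type → still unsatisfied.
  (3,4): 6/8 same-type → satisfied — stop here.

(3,4)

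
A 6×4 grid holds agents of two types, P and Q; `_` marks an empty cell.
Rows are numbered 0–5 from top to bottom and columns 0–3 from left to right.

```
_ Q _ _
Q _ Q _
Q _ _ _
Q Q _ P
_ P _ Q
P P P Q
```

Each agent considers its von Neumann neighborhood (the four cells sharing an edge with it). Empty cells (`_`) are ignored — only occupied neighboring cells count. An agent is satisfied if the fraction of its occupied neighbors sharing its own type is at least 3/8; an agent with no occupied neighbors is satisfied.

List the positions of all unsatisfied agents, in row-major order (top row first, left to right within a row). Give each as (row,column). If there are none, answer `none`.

Row 0: (0,1)Q 0/0 ✓
Row 1: (1,0)Q 1/1 ✓ · (1,2)Q 0/0 ✓
Row 2: (2,0)Q 2/2 ✓
Row 3: (3,0)Q 2/2 ✓ · (3,1)Q 1/2 ✓ · (3,3)P 0/1 ✗
Row 4: (4,1)P 1/2 ✓ · (4,3)Q 1/2 ✓
Row 5: (5,0)P 1/1 ✓ · (5,1)P 3/3 ✓ · (5,2)P 1/2 ✓ · (5,3)Q 1/2 ✓

(3,3)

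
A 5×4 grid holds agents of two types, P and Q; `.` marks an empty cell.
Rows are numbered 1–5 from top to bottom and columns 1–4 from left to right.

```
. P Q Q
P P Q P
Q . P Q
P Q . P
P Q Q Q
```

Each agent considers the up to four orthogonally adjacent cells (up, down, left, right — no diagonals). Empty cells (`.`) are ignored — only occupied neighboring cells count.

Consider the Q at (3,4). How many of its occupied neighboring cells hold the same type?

Occupied neighbors of (3,4): (2,4)=P, (4,4)=P, (3,3)=P.
Same type (Q): 0 of 3.

0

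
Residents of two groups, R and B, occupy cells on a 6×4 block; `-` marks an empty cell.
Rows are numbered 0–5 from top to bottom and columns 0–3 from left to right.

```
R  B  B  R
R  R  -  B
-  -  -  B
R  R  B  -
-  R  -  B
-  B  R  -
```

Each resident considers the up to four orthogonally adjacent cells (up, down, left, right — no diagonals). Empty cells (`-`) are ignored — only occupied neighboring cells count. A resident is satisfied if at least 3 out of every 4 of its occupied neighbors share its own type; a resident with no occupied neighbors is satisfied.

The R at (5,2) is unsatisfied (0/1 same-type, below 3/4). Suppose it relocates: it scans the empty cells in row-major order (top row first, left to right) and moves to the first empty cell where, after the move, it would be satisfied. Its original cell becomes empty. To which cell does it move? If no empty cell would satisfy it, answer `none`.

(2,0)

Vacating (5,2). Empty cells in order:
  (1,2): 1/3 same-type → still unsatisfied.
  (2,0): 2/2 same-type → satisfied — stop here.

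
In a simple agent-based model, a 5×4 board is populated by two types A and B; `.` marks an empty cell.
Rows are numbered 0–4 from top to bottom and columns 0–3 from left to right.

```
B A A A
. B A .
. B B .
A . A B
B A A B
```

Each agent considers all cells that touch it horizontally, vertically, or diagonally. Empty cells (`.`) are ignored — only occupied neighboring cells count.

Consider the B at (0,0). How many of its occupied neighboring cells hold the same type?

1

Occupied neighbors of (0,0): (0,1)=A, (1,1)=B.
Same type (B): 1 of 2.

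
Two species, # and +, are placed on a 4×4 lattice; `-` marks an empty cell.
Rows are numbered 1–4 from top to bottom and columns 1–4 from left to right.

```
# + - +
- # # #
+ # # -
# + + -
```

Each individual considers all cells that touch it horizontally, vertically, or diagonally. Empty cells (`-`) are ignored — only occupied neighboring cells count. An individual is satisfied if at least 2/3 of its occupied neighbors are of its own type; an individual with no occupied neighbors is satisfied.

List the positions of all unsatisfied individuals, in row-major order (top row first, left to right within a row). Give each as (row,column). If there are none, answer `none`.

Row 1: (1,1)# 1/2 unhappy · (1,2)+ 0/3 unhappy · (1,4)+ 0/2 unhappy
Row 2: (2,2)# 4/6 ok · (2,3)# 4/6 ok · (2,4)# 2/3 ok
Row 3: (3,1)+ 1/4 unhappy · (3,2)# 4/7 unhappy · (3,3)# 4/6 ok
Row 4: (4,1)# 1/3 unhappy · (4,2)+ 2/5 unhappy · (4,3)+ 1/3 unhappy

(1,1), (1,2), (1,4), (3,1), (3,2), (4,1), (4,2), (4,3)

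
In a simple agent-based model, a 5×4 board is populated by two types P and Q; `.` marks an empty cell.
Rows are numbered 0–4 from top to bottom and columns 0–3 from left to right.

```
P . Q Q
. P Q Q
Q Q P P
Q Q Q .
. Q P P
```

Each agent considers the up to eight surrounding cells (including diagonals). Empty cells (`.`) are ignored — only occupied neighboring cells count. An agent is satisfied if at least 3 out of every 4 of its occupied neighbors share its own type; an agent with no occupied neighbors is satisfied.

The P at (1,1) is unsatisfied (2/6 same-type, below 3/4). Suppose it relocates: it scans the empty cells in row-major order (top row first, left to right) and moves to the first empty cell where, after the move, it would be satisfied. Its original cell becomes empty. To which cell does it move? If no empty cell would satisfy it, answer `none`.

Vacating (1,1). Empty cells in order:
  (0,1): 1/3 same-type → still unsatisfied.
  (1,0): 1/3 same-type → still unsatisfied.
  (3,3): 4/5 same-type → satisfied — stop here.

(3,3)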